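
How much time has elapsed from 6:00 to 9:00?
From 6:00 to 9:00:
(9 x 60 + 0) - (6 x 60 + 0) = 540 - 360 = 180 minutes
= 3 hours

Final answer: 3 hours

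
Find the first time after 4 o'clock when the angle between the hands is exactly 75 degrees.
At t minutes past 4:00, the hour hand is at 30 x 4 + 0.5t degrees and the minute hand is at 6t degrees.
The smaller angle between them is 75 degrees when |30H - 5.5t| = 75 or |30H - 5.5t| = 285.
With H = 4, solve 30 x 4 - 5.5t = +/- target for each target:
  t = (30 x 4 - 75) / 5.5 = 8.18
  t = (30 x 4 + 75) / 5.5 = 35.45
  t = (30 x 4 - 285) / 5.5 = -30 (outside (0, 60))
  t = (30 x 4 + 285) / 5.5 = 73.64 (outside (0, 60))
Valid solutions in (0, 60): {8.18, 35.45} minutes.
The first occurrence is t = 8.18 minutes.
The hands form a 75-degree angle at 8.18 minutes past 4:00.

Final answer: 8.18 minutes past 4:00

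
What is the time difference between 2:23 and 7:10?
From 2:23 to 7:10:
(7 x 60 + 10) - (2 x 60 + 23) = 430 - 143 = 287 minutes
= 4 hours and 47 minutes

Final answer: 4 hours and 47 minutes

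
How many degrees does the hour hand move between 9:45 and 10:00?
The hour hand moves 0.5 degrees per minute.
Time elapsed: 10:00 - 9:45 = 15 minutes
Angular displacement: 15 x 0.5 = 7.5 degrees

Final answer: 7.5 degrees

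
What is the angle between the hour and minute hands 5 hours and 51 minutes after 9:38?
First find the time 5 hours and 51 minutes after 9:38.
Total minutes: 9 x 60 + 38 + 5 x 60 + 51 = 929.
929 mod 720 = 209 minutes = 3:29.
Now compute the angle at 3:29:
Hour hand: 3 x 30 + 29 x 0.5 = 104.5 degrees
Minute hand: 29 x 6 = 174 degrees
Difference: |104.5 - 174| = 69.5 degrees
The angle is 69.5 degrees

Final answer: 69.5 degrees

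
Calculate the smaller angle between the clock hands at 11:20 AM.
Hour hand position: 11 x 30 + 20 x 0.5 = 340 degrees
Minute hand position: 20 x 6 = 120 degrees
Difference: |340 - 120| = 220 degrees
Since 220 > 180, the smaller angle is 360 - 220 = 140 degrees

Final answer: 140 degrees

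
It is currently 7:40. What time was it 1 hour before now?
Starting time: 7:40 = 460 total minutes past 12:00
Subtracting: 1 hour = 60 minutes
460 - 60 = 400 minutes
= 6 hours and 40 minutes past 12:00 = 6:40

Final answer: 6:40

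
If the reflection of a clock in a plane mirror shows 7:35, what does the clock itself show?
Reflection across the vertical (12-6) axis maps a hand at angle A degrees to (360 - A) degrees, which sends a reading of T minutes past 12:00 to (720 - T) minutes past 12:00.
Mirror reads 7:35 = 455 minutes past 12:00.
Actual time: (720 - 455) mod 720 = 265 minutes = 4:25.

Final answer: 4:25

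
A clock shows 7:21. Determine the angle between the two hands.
Hour hand position: 7 x 30 + 21 x 0.5 = 220.5 degrees
Minute hand position: 21 x 6 = 126 degrees
Difference: |220.5 - 126| = 94.5 degrees
The angle between the hands is 94.5 degrees

Final answer: 94.5 degrees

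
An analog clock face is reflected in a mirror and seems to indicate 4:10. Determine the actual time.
Reflection across the vertical (12-6) axis maps a hand at angle A degrees to (360 - A) degrees, which sends a reading of T minutes past 12:00 to (720 - T) minutes past 12:00.
Mirror reads 4:10 = 250 minutes past 12:00.
Actual time: (720 - 250) mod 720 = 470 minutes = 7:50.

Final answer: 7:50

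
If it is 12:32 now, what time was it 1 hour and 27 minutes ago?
Starting time: 12:32 = 32 total minutes past 12:00
Subtracting: 1 hour and 27 minutes = 87 minutes
32 - 87 = -55 (negative, add 12 hours = 720) = 665 minutes
= 11 hours and 5 minutes past 12:00 = 11:05

Final answer: 11:05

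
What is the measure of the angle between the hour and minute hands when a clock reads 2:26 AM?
Hour hand position: 2 x 30 + 26 x 0.5 = 73 degrees
Minute hand position: 26 x 6 = 156 degrees
Difference: |73 - 156| = 83 degrees
The angle between the hands is 83 degrees

Final answer: 83 degrees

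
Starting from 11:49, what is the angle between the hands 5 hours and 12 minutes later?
First find the time 5 hours and 12 minutes after 11:49.
Total minutes: 11 x 60 + 49 + 5 x 60 + 12 = 1021.
1021 mod 720 = 301 minutes = 5:01.
Now compute the angle at 5:01:
Hour hand: 5 x 30 + 1 x 0.5 = 150.5 degrees
Minute hand: 1 x 6 = 6 degrees
Difference: |150.5 - 6| = 144.5 degrees
The angle is 144.5 degrees

Final answer: 144.5 degrees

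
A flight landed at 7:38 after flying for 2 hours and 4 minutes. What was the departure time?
Starting time: 7:38 = 458 total minutes past 12:00
Subtracting: 2 hours and 4 minutes = 124 minutes
458 - 124 = 334 minutes
= 5 hours and 34 minutes past 12:00 = 5:34

Final answer: 5:34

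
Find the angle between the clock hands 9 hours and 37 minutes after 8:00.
First find the time 9 hours and 37 minutes after 8:00.
Total minutes: 8 x 60 + 0 + 9 x 60 + 37 = 1057.
1057 mod 720 = 337 minutes = 5:37.
Now compute the angle at 5:37:
Hour hand: 5 x 30 + 37 x 0.5 = 168.5 degrees
Minute hand: 37 x 6 = 222 degrees
Difference: |168.5 - 222| = 53.5 degrees
The angle is 53.5 degrees

Final answer: 53.5 degrees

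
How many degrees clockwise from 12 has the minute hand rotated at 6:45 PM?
The minute hand moves 6 degrees per minute.
At 6:45: 45 x 6 = 270 degrees

Final answer: 270 degrees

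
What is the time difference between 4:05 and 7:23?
From 4:05 to 7:23:
(7 x 60 + 23) - (4 x 60 + 5) = 443 - 245 = 198 minutes
= 3 hours and 18 minutes

Final answer: 3 hours and 18 minutes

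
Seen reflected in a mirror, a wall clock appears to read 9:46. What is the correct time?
Reflection across the vertical (12-6) axis maps a hand at angle A degrees to (360 - A) degrees, which sends a reading of T minutes past 12:00 to (720 - T) minutes past 12:00.
Mirror reads 9:46 = 586 minutes past 12:00.
Actual time: (720 - 586) mod 720 = 134 minutes = 2:14.

Final answer: 2:14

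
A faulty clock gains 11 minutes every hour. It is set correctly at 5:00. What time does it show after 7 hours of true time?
For every 60 true minutes, the faulty clock advances 60 + 11 = 71 minutes.
True elapsed: 7 hours = 420 minutes.
Faulty clock advances: 420 x 71/60 = 497 minutes (drift: 77 minutes ahead).
Shown time: 5:00 + 497 minutes = 1:17.

Final answer: 1:17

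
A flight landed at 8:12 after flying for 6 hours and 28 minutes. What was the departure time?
Starting time: 8:12 = 492 total minutes past 12:00
Subtracting: 6 hours and 28 minutes = 388 minutes
492 - 388 = 104 minutes
= 1 hour and 44 minutes past 12:00 = 1:44

Final answer: 1:44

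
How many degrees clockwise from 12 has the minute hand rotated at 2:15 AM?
The minute hand moves 6 degrees per minute.
At 2:15: 15 x 6 = 90 degrees

Final answer: 90 degrees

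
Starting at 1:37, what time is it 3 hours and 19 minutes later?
Starting time: 1:37
Adding 19 minutes to 37 minutes: 37 + 19 = 56 minutes
Adding 3 hours: 1 + 3 = 4
Final time: 4:56

Final answer: 4:56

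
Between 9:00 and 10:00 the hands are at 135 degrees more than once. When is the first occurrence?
At t minutes past 9:00, the hour hand is at 30 x 9 + 0.5t degrees and the minute hand is at 6t degrees.
The smaller angle between them is 135 degrees when |30H - 5.5t| = 135 or |30H - 5.5t| = 225.
With H = 9, solve 30 x 9 - 5.5t = +/- target for each target:
  t = (30 x 9 - 135) / 5.5 = 24.55
  t = (30 x 9 + 135) / 5.5 = 73.64 (outside (0, 60))
  t = (30 x 9 - 225) / 5.5 = 8.18
  t = (30 x 9 + 225) / 5.5 = 90 (outside (0, 60))
Valid solutions in (0, 60): {8.18, 24.55} minutes.
The first occurrence is t = 8.18 minutes.
The hands form a 135-degree angle at 8.18 minutes past 9:00.

Final answer: 8.18 minutes past 9:00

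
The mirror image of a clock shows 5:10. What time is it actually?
Reflection across the vertical (12-6) axis maps a hand at angle A degrees to (360 - A) degrees, which sends a reading of T minutes past 12:00 to (720 - T) minutes past 12:00.
Mirror reads 5:10 = 310 minutes past 12:00.
Actual time: (720 - 310) mod 720 = 410 minutes = 6:50.

Final answer: 6:50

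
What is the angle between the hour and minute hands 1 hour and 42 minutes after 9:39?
First find the time 1 hour and 42 minutes after 9:39.
Total minutes: 9 x 60 + 39 + 1 x 60 + 42 = 681.
681 mod 720 = 681 minutes = 11:21.
Now compute the angle at 11:21:
Hour hand: 11 x 30 + 21 x 0.5 = 340.5 degrees
Minute hand: 21 x 6 = 126 degrees
Difference: |340.5 - 126| = 214.5 degrees
Smaller angle: 360 - 214.5 = 145.5 degrees

Final answer: 145.5 degrees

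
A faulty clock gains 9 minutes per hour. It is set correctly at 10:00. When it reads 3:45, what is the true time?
For every 60 true minutes, the faulty clock advances 69 minutes, so 1 faulty-clock minute corresponds to 60/69 true minutes.
From 10:00 to 3:45 on the faulty dial is 345 minutes.
True elapsed: 345 x 60/69 = 300 minutes = 5 hours.
True time: 10:00 + 5 hours = 3:00.

Final answer: 3:00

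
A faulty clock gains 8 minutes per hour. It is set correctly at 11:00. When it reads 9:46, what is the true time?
For every 60 true minutes, the faulty clock advances 68 minutes, so 1 faulty-clock minute corresponds to 60/68 true minutes.
From 11:00 to 9:46 on the faulty dial is 646 minutes.
True elapsed: 646 x 60/68 = 570 minutes = 9 hours and 30 minutes.
True time: 11:00 + 9 hours and 30 minutes = 8:30.

Final answer: 8:30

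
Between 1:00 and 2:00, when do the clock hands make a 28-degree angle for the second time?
At t minutes past 1:00, the hour hand is at 30 x 1 + 0.5t degrees and the minute hand is at 6t degrees.
The smaller angle between them is 28 degrees when |30H - 5.5t| = 28 or |30H - 5.5t| = 332.
With H = 1, solve 30 x 1 - 5.5t = +/- target for each target:
  t = (30 x 1 - 28) / 5.5 = 0.36
  t = (30 x 1 + 28) / 5.5 = 10.55
  t = (30 x 1 - 332) / 5.5 = -54.91 (outside (0, 60))
  t = (30 x 1 + 332) / 5.5 = 65.82 (outside (0, 60))
Valid solutions in (0, 60): {0.36, 10.55} minutes.
The second occurrence is t = 10.55 minutes.
The hands form a 28-degree angle at 10.55 minutes past 1:00.

Final answer: 10.55 minutes past 1:00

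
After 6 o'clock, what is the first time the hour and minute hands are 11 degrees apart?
At t minutes past 6:00, the hour hand is at 30 x 6 + 0.5t degrees and the minute hand is at 6t degrees.
The smaller angle between them is 11 degrees when |30H - 5.5t| = 11 or |30H - 5.5t| = 349.
With H = 6, solve 30 x 6 - 5.5t = +/- target for each target:
  t = (30 x 6 - 11) / 5.5 = 30.73
  t = (30 x 6 + 11) / 5.5 = 34.73
  t = (30 x 6 - 349) / 5.5 = -30.73 (outside (0, 60))
  t = (30 x 6 + 349) / 5.5 = 96.18 (outside (0, 60))
Valid solutions in (0, 60): {30.73, 34.73} minutes.
The first occurrence is t = 30.73 minutes.
The hands form a 11-degree angle at 30.73 minutes past 6:00.

Final answer: 30.73 minutes past 6:00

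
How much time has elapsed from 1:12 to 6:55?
From 1:12 to 6:55:
(6 x 60 + 55) - (1 x 60 + 12) = 415 - 72 = 343 minutes
= 5 hours and 43 minutes

Final answer: 5 hours and 43 minutes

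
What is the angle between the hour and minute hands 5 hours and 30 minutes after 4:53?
First find the time 5 hours and 30 minutes after 4:53.
Total minutes: 4 x 60 + 53 + 5 x 60 + 30 = 623.
623 mod 720 = 623 minutes = 10:23.
Now compute the angle at 10:23:
Hour hand: 10 x 30 + 23 x 0.5 = 311.5 degrees
Minute hand: 23 x 6 = 138 degrees
Difference: |311.5 - 138| = 173.5 degrees
The angle is 173.5 degrees

Final answer: 173.5 degrees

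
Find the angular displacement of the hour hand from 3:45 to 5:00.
The hour hand moves 0.5 degrees per minute.
Time elapsed: 5:00 - 3:45 = 75 minutes
Angular displacement: 75 x 0.5 = 37.5 degrees

Final answer: 37.5 degrees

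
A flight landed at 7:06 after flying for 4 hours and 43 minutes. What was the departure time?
Starting time: 7:06 = 426 total minutes past 12:00
Subtracting: 4 hours and 43 minutes = 283 minutes
426 - 283 = 143 minutes
= 2 hours and 23 minutes past 12:00 = 2:23

Final answer: 2:23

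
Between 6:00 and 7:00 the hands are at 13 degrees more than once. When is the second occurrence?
At t minutes past 6:00, the hour hand is at 30 x 6 + 0.5t degrees and the minute hand is at 6t degrees.
The smaller angle between them is 13 degrees when |30H - 5.5t| = 13 or |30H - 5.5t| = 347.
With H = 6, solve 30 x 6 - 5.5t = +/- target for each target:
  t = (30 x 6 - 13) / 5.5 = 30.36
  t = (30 x 6 + 13) / 5.5 = 35.09
  t = (30 x 6 - 347) / 5.5 = -30.36 (outside (0, 60))
  t = (30 x 6 + 347) / 5.5 = 95.82 (outside (0, 60))
Valid solutions in (0, 60): {30.36, 35.09} minutes.
The second occurrence is t = 35.09 minutes.
The hands form a 13-degree angle at 35.09 minutes past 6:00.

Final answer: 35.09 minutes past 6:00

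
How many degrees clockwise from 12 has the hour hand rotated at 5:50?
The hour hand moves 30 degrees per hour and 0.5 degrees per minute.
At 5:50: (5) x 30 + 50 x 0.5 = 150 + 25 = 175 degrees

Final answer: 175 degrees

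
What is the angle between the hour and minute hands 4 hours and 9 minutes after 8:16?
First find the time 4 hours and 9 minutes after 8:16.
Total minutes: 8 x 60 + 16 + 4 x 60 + 9 = 745.
745 mod 720 = 25 minutes = 12:25.
Now compute the angle at 12:25:
Hour hand: 0 x 30 + 25 x 0.5 = 12.5 degrees
Minute hand: 25 x 6 = 150 degrees
Difference: |12.5 - 150| = 137.5 degrees
The angle is 137.5 degrees

Final answer: 137.5 degrees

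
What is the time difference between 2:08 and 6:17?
From 2:08 to 6:17:
(6 x 60 + 17) - (2 x 60 + 8) = 377 - 128 = 249 minutes
= 4 hours and 9 minutes

Final answer: 4 hours and 9 minutes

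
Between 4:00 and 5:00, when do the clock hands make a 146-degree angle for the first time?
At t minutes past 4:00, the hour hand is at 30 x 4 + 0.5t degrees and the minute hand is at 6t degrees.
The smaller angle between them is 146 degrees when |30H - 5.5t| = 146 or |30H - 5.5t| = 214.
With H = 4, solve 30 x 4 - 5.5t = +/- target for each target:
  t = (30 x 4 - 146) / 5.5 = -4.73 (outside (0, 60))
  t = (30 x 4 + 146) / 5.5 = 48.36
  t = (30 x 4 - 214) / 5.5 = -17.09 (outside (0, 60))
  t = (30 x 4 + 214) / 5.5 = 60.73 (outside (0, 60))
Valid solutions in (0, 60): {48.36} minutes.
The first occurrence is t = 48.36 minutes.
The hands form a 146-degree angle at 48.36 minutes past 4:00.

Final answer: 48.36 minutes past 4:00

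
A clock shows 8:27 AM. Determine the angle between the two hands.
Hour hand position: 8 x 30 + 27 x 0.5 = 253.5 degrees
Minute hand position: 27 x 6 = 162 degrees
Difference: |253.5 - 162| = 91.5 degrees
The angle between the hands is 91.5 degrees

Final answer: 91.5 degrees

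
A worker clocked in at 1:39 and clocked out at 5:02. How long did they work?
From 1:39 to 5:02:
(5 x 60 + 2) - (1 x 60 + 39) = 302 - 99 = 203 minutes
= 3 hours and 23 minutes

Final answer: 3 hours and 23 minutes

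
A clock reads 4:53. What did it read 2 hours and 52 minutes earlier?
Starting time: 4:53 = 293 total minutes past 12:00
Subtracting: 2 hours and 52 minutes = 172 minutes
293 - 172 = 121 minutes
= 2 hours and 1 minute past 12:00 = 2:01

Final answer: 2:01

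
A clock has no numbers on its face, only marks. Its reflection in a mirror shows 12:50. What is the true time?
Reflection across the vertical (12-6) axis maps a hand at angle A degrees to (360 - A) degrees, which sends a reading of T minutes past 12:00 to (720 - T) minutes past 12:00.
Mirror reads 12:50 = 50 minutes past 12:00.
Actual time: (720 - 50) mod 720 = 670 minutes = 11:10.

Final answer: 11:10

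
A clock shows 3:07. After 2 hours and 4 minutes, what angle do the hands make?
First find the time 2 hours and 4 minutes after 3:07.
Total minutes: 3 x 60 + 7 + 2 x 60 + 4 = 311.
311 mod 720 = 311 minutes = 5:11.
Now compute the angle at 5:11:
Hour hand: 5 x 30 + 11 x 0.5 = 155.5 degrees
Minute hand: 11 x 6 = 66 degrees
Difference: |155.5 - 66| = 89.5 degrees
The angle is 89.5 degrees

Final answer: 89.5 degrees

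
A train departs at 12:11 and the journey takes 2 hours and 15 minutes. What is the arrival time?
Starting time: 12:11
Adding 15 minutes to 11 minutes: 11 + 15 = 26 minutes
Adding 2 hours: 12 + 2 = 14 - 12 = 2
Final time: 2:26

Final answer: 2:26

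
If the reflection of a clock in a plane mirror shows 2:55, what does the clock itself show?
Reflection across the vertical (12-6) axis maps a hand at angle A degrees to (360 - A) degrees, which sends a reading of T minutes past 12:00 to (720 - T) minutes past 12:00.
Mirror reads 2:55 = 175 minutes past 12:00.
Actual time: (720 - 175) mod 720 = 545 minutes = 9:05.

Final answer: 9:05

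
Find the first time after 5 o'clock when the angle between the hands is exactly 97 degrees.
At t minutes past 5:00, the hour hand is at 30 x 5 + 0.5t degrees and the minute hand is at 6t degrees.
The smaller angle between them is 97 degrees when |30H - 5.5t| = 97 or |30H - 5.5t| = 263.
With H = 5, solve 30 x 5 - 5.5t = +/- target for each target:
  t = (30 x 5 - 97) / 5.5 = 9.64
  t = (30 x 5 + 97) / 5.5 = 44.91
  t = (30 x 5 - 263) / 5.5 = -20.55 (outside (0, 60))
  t = (30 x 5 + 263) / 5.5 = 75.09 (outside (0, 60))
Valid solutions in (0, 60): {9.64, 44.91} minutes.
The first occurrence is t = 9.64 minutes.
The hands form a 97-degree angle at 9.64 minutes past 5:00.

Final answer: 9.64 minutes past 5:00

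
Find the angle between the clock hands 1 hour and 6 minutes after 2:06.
First find the time 1 hour and 6 minutes after 2:06.
Total minutes: 2 x 60 + 6 + 1 x 60 + 6 = 192.
192 mod 720 = 192 minutes = 3:12.
Now compute the angle at 3:12:
Hour hand: 3 x 30 + 12 x 0.5 = 96 degrees
Minute hand: 12 x 6 = 72 degrees
Difference: |96 - 72| = 24 degrees
The angle is 24 degrees

Final answer: 24 degrees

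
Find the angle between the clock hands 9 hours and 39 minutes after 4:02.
First find the time 9 hours and 39 minutes after 4:02.
Total minutes: 4 x 60 + 2 + 9 x 60 + 39 = 821.
821 mod 720 = 101 minutes = 1:41.
Now compute the angle at 1:41:
Hour hand: 1 x 30 + 41 x 0.5 = 50.5 degrees
Minute hand: 41 x 6 = 246 degrees
Difference: |50.5 - 246| = 195.5 degrees
Smaller angle: 360 - 195.5 = 164.5 degrees

Final answer: 164.5 degrees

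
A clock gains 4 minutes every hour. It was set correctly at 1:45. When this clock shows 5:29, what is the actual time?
For every 60 true minutes, the faulty clock advances 64 minutes, so 1 faulty-clock minute corresponds to 60/64 true minutes.
From 1:45 to 5:29 on the faulty dial is 224 minutes.
True elapsed: 224 x 60/64 = 210 minutes = 3 hours and 30 minutes.
True time: 1:45 + 3 hours and 30 minutes = 5:15.

Final answer: 5:15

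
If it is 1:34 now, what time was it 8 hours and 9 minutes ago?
Starting time: 1:34 = 94 total minutes past 12:00
Subtracting: 8 hours and 9 minutes = 489 minutes
94 - 489 = -395 (negative, add 12 hours = 720) = 325 minutes
= 5 hours and 25 minutes past 12:00 = 5:25

Final answer: 5:25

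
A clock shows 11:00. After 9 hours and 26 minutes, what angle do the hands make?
First find the time 9 hours and 26 minutes after 11:00.
Total minutes: 11 x 60 + 0 + 9 x 60 + 26 = 1226.
1226 mod 720 = 506 minutes = 8:26.
Now compute the angle at 8:26:
Hour hand: 8 x 30 + 26 x 0.5 = 253 degrees
Minute hand: 26 x 6 = 156 degrees
Difference: |253 - 156| = 97 degrees
The angle is 97 degrees

Final answer: 97 degrees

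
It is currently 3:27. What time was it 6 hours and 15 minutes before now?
Starting time: 3:27 = 207 total minutes past 12:00
Subtracting: 6 hours and 15 minutes = 375 minutes
207 - 375 = -168 (negative, add 12 hours = 720) = 552 minutes
= 9 hours and 12 minutes past 12:00 = 9:12

Final answer: 9:12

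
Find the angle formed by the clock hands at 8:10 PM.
Hour hand position: 8 x 30 + 10 x 0.5 = 245 degrees
Minute hand position: 10 x 6 = 60 degrees
Difference: |245 - 60| = 185 degrees
Since 185 > 180, the smaller angle is 360 - 185 = 175 degrees

Final answer: 175 degrees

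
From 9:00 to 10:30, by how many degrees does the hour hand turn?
The hour hand moves 0.5 degrees per minute.
Time elapsed: 10:30 - 9:00 = 90 minutes
Angular displacement: 90 x 0.5 = 45 degrees

Final answer: 45 degrees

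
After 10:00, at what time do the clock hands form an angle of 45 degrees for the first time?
At t minutes past 10:00, the hour hand is at 30 x 10 + 0.5t degrees and the minute hand is at 6t degrees.
The smaller angle between them is 45 degrees when |30H - 5.5t| = 45 or |30H - 5.5t| = 315.
With H = 10, solve 30 x 10 - 5.5t = +/- target for each target:
  t = (30 x 10 - 45) / 5.5 = 46.36
  t = (30 x 10 + 45) / 5.5 = 62.73 (outside (0, 60))
  t = (30 x 10 - 315) / 5.5 = -2.73 (outside (0, 60))
  t = (30 x 10 + 315) / 5.5 = 111.82 (outside (0, 60))
Valid solutions in (0, 60): {46.36} minutes.
The first occurrence is t = 46.36 minutes.
The hands form a 45-degree angle at 46.36 minutes past 10:00.

Final answer: 46.36 minutes past 10:00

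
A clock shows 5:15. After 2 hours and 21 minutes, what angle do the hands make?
First find the time 2 hours and 21 minutes after 5:15.
Total minutes: 5 x 60 + 15 + 2 x 60 + 21 = 456.
456 mod 720 = 456 minutes = 7:36.
Now compute the angle at 7:36:
Hour hand: 7 x 30 + 36 x 0.5 = 228 degrees
Minute hand: 36 x 6 = 216 degrees
Difference: |228 - 216| = 12 degrees
The angle is 12 degrees

Final answer: 12 degrees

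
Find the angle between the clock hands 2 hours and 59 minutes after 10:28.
First find the time 2 hours and 59 minutes after 10:28.
Total minutes: 10 x 60 + 28 + 2 x 60 + 59 = 807.
807 mod 720 = 87 minutes = 1:27.
Now compute the angle at 1:27:
Hour hand: 1 x 30 + 27 x 0.5 = 43.5 degrees
Minute hand: 27 x 6 = 162 degrees
Difference: |43.5 - 162| = 118.5 degrees
The angle is 118.5 degrees

Final answer: 118.5 degrees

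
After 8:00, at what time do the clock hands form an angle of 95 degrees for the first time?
At t minutes past 8:00, the hour hand is at 30 x 8 + 0.5t degrees and the minute hand is at 6t degrees.
The smaller angle between them is 95 degrees when |30H - 5.5t| = 95 or |30H - 5.5t| = 265.
With H = 8, solve 30 x 8 - 5.5t = +/- target for each target:
  t = (30 x 8 - 95) / 5.5 = 26.36
  t = (30 x 8 + 95) / 5.5 = 60.91 (outside (0, 60))
  t = (30 x 8 - 265) / 5.5 = -4.55 (outside (0, 60))
  t = (30 x 8 + 265) / 5.5 = 91.82 (outside (0, 60))
Valid solutions in (0, 60): {26.36} minutes.
The first occurrence is t = 26.36 minutes.
The hands form a 95-degree angle at 26.36 minutes past 8:00.

Final answer: 26.36 minutes past 8:00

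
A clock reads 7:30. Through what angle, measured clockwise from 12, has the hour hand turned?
The hour hand moves 30 degrees per hour and 0.5 degrees per minute.
At 7:30: (7) x 30 + 30 x 0.5 = 210 + 15 = 225 degrees

Final answer: 225 degrees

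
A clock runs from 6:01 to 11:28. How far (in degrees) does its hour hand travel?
The hour hand moves 0.5 degrees per minute.
Time elapsed: 11:28 - 6:01 = 327 minutes
Angular displacement: 327 x 0.5 = 163.5 degrees

Final answer: 163.5 degrees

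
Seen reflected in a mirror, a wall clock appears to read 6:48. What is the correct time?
Reflection across the vertical (12-6) axis maps a hand at angle A degrees to (360 - A) degrees, which sends a reading of T minutes past 12:00 to (720 - T) minutes past 12:00.
Mirror reads 6:48 = 408 minutes past 12:00.
Actual time: (720 - 408) mod 720 = 312 minutes = 5:12.

Final answer: 5:12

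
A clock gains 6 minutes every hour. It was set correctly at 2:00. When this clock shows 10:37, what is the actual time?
For every 60 true minutes, the faulty clock advances 66 minutes, so 1 faulty-clock minute corresponds to 60/66 true minutes.
From 2:00 to 10:37 on the faulty dial is 517 minutes.
True elapsed: 517 x 60/66 = 470 minutes = 7 hours and 50 minutes.
True time: 2:00 + 7 hours and 50 minutes = 9:50.

Final answer: 9:50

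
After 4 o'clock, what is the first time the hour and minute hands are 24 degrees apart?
At t minutes past 4:00, the hour hand is at 30 x 4 + 0.5t degrees and the minute hand is at 6t degrees.
The smaller angle between them is 24 degrees when |30H - 5.5t| = 24 or |30H - 5.5t| = 336.
With H = 4, solve 30 x 4 - 5.5t = +/- target for each target:
  t = (30 x 4 - 24) / 5.5 = 17.45
  t = (30 x 4 + 24) / 5.5 = 26.18
  t = (30 x 4 - 336) / 5.5 = -39.27 (outside (0, 60))
  t = (30 x 4 + 336) / 5.5 = 82.91 (outside (0, 60))
Valid solutions in (0, 60): {17.45, 26.18} minutes.
The first occurrence is t = 17.45 minutes.
The hands form a 24-degree angle at 17.45 minutes past 4:00.

Final answer: 17.45 minutes past 4:00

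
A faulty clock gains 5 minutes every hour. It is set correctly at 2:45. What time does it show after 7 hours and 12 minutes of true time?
For every 60 true minutes, the faulty clock advances 60 + 5 = 65 minutes.
True elapsed: 7 hours and 12 minutes = 432 minutes.
Faulty clock advances: 432 x 65/60 = 468 minutes (drift: 36 minutes ahead).
Shown time: 2:45 + 468 minutes = 10:33.

Final answer: 10:33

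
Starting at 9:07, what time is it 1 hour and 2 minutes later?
Starting time: 9:07
Adding 2 minutes to 7 minutes: 7 + 2 = 9 minutes
Adding 1 hour: 9 + 1 = 10
Final time: 10:09

Final answer: 10:09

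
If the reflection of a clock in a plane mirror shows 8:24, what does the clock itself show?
Reflection across the vertical (12-6) axis maps a hand at angle A degrees to (360 - A) degrees, which sends a reading of T minutes past 12:00 to (720 - T) minutes past 12:00.
Mirror reads 8:24 = 504 minutes past 12:00.
Actual time: (720 - 504) mod 720 = 216 minutes = 3:36.

Final answer: 3:36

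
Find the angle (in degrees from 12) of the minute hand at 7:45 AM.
The minute hand moves 6 degrees per minute.
At 7:45: 45 x 6 = 270 degrees

Final answer: 270 degrees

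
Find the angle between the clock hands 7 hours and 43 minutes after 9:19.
First find the time 7 hours and 43 minutes after 9:19.
Total minutes: 9 x 60 + 19 + 7 x 60 + 43 = 1022.
1022 mod 720 = 302 minutes = 5:02.
Now compute the angle at 5:02:
Hour hand: 5 x 30 + 2 x 0.5 = 151 degrees
Minute hand: 2 x 6 = 12 degrees
Difference: |151 - 12| = 139 degrees
The angle is 139 degrees

Final answer: 139 degrees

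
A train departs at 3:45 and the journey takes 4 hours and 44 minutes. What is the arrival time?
Starting time: 3:45
Adding 44 minutes to 45 minutes: 45 + 44 = 89 minutes = 1 hour and 29 minutes
Adding 4 hours: 3 + 4 + 1 (carry) = 8
Final time: 8:29

Final answer: 8:29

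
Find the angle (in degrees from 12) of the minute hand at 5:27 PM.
The minute hand moves 6 degrees per minute.
At 5:27: 27 x 6 = 162 degrees

Final answer: 162 degrees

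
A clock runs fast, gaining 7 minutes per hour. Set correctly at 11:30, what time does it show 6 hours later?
For every 60 true minutes, the faulty clock advances 60 + 7 = 67 minutes.
True elapsed: 6 hours = 360 minutes.
Faulty clock advances: 360 x 67/60 = 402 minutes (drift: 42 minutes ahead).
Shown time: 11:30 + 402 minutes = 6:12.

Final answer: 6:12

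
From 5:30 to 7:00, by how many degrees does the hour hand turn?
The hour hand moves 0.5 degrees per minute.
Time elapsed: 7:00 - 5:30 = 90 minutes
Angular displacement: 90 x 0.5 = 45 degrees

Final answer: 45 degrees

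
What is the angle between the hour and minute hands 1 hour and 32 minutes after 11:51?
First find the time 1 hour and 32 minutes after 11:51.
Total minutes: 11 x 60 + 51 + 1 x 60 + 32 = 803.
803 mod 720 = 83 minutes = 1:23.
Now compute the angle at 1:23:
Hour hand: 1 x 30 + 23 x 0.5 = 41.5 degrees
Minute hand: 23 x 6 = 138 degrees
Difference: |41.5 - 138| = 96.5 degrees
The angle is 96.5 degrees

Final answer: 96.5 degrees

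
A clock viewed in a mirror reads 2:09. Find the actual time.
Reflection across the vertical (12-6) axis maps a hand at angle A degrees to (360 - A) degrees, which sends a reading of T minutes past 12:00 to (720 - T) minutes past 12:00.
Mirror reads 2:09 = 129 minutes past 12:00.
Actual time: (720 - 129) mod 720 = 591 minutes = 9:51.

Final answer: 9:51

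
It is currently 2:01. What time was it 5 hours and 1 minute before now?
Starting time: 2:01 = 121 total minutes past 12:00
Subtracting: 5 hours and 1 minute = 301 minutes
121 - 301 = -180 (negative, add 12 hours = 720) = 540 minutes
= 9 hours past 12:00 = 9:00

Final answer: 9:00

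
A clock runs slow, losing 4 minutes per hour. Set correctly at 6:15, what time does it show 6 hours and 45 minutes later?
For every 60 true minutes, the faulty clock advances 60 - 4 = 56 minutes.
True elapsed: 6 hours and 45 minutes = 405 minutes.
Faulty clock advances: 405 x 56/60 = 378 minutes (drift: 27 minutes behind).
Shown time: 6:15 + 378 minutes = 12:33.

Final answer: 12:33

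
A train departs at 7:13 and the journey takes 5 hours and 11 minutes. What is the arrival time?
Starting time: 7:13
Adding 11 minutes to 13 minutes: 13 + 11 = 24 minutes
Adding 5 hours: 7 + 5 = 12
Final time: 12:24

Final answer: 12:24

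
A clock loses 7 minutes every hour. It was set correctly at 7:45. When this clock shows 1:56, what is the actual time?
For every 60 true minutes, the faulty clock advances 53 minutes, so 1 faulty-clock minute corresponds to 60/53 true minutes.
From 7:45 to 1:56 on the faulty dial is 371 minutes.
True elapsed: 371 x 60/53 = 420 minutes = 7 hours.
True time: 7:45 + 7 hours = 2:45.

Final answer: 2:45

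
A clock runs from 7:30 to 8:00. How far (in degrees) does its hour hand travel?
The hour hand moves 0.5 degrees per minute.
Time elapsed: 8:00 - 7:30 = 30 minutes
Angular displacement: 30 x 0.5 = 15 degrees

Final answer: 15 degrees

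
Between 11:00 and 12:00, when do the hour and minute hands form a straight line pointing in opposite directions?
For hands to be 180 degrees apart: |30H - 5.5t| = 180
With H = 11: t = (30 x 11 + 180)/5.5 = 92.73 or t = (30 x 11 - 180)/5.5 = 27.27
First valid solution (0 < t < 60): t = 27.27 minutes
The hands are opposite at 27.27 minutes past 11:00.

Final answer: 27.27 minutes past 11:00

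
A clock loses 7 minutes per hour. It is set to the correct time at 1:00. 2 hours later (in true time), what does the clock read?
For every 60 true minutes, the faulty clock advances 60 - 7 = 53 minutes.
True elapsed: 2 hours = 120 minutes.
Faulty clock advances: 120 x 53/60 = 106 minutes (drift: 14 minutes behind).
Shown time: 1:00 + 106 minutes = 2:46.

Final answer: 2:46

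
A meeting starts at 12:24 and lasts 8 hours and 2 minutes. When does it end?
Starting time: 12:24
Adding 2 minutes to 24 minutes: 24 + 2 = 26 minutes
Adding 8 hours: 12 + 8 = 20 - 12 = 8
Final time: 8:26

Final answer: 8:26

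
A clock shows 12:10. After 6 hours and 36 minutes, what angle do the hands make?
First find the time 6 hours and 36 minutes after 12:10.
Total minutes: 12 x 60 + 10 + 6 x 60 + 36 = 1126.
1126 mod 720 = 406 minutes = 6:46.
Now compute the angle at 6:46:
Hour hand: 6 x 30 + 46 x 0.5 = 203 degrees
Minute hand: 46 x 6 = 276 degrees
Difference: |203 - 276| = 73 degrees
The angle is 73 degrees

Final answer: 73 degrees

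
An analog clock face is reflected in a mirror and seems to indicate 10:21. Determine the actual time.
Reflection across the vertical (12-6) axis maps a hand at angle A degrees to (360 - A) degrees, which sends a reading of T minutes past 12:00 to (720 - T) minutes past 12:00.
Mirror reads 10:21 = 621 minutes past 12:00.
Actual time: (720 - 621) mod 720 = 99 minutes = 1:39.

Final answer: 1:39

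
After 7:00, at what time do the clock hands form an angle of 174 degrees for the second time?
At t minutes past 7:00, the hour hand is at 30 x 7 + 0.5t degrees and the minute hand is at 6t degrees.
The smaller angle between them is 174 degrees when |30H - 5.5t| = 174 or |30H - 5.5t| = 186.
With H = 7, solve 30 x 7 - 5.5t = +/- target for each target:
  t = (30 x 7 - 174) / 5.5 = 6.55
  t = (30 x 7 + 174) / 5.5 = 69.82 (outside (0, 60))
  t = (30 x 7 - 186) / 5.5 = 4.36
  t = (30 x 7 + 186) / 5.5 = 72 (outside (0, 60))
Valid solutions in (0, 60): {4.36, 6.55} minutes.
The second occurrence is t = 6.55 minutes.
The hands form a 174-degree angle at 6.55 minutes past 7:00.

Final answer: 6.55 minutes past 7:00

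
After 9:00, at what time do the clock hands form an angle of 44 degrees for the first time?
At t minutes past 9:00, the hour hand is at 30 x 9 + 0.5t degrees and the minute hand is at 6t degrees.
The smaller angle between them is 44 degrees when |30H - 5.5t| = 44 or |30H - 5.5t| = 316.
With H = 9, solve 30 x 9 - 5.5t = +/- target for each target:
  t = (30 x 9 - 44) / 5.5 = 41.09
  t = (30 x 9 + 44) / 5.5 = 57.09
  t = (30 x 9 - 316) / 5.5 = -8.36 (outside (0, 60))
  t = (30 x 9 + 316) / 5.5 = 106.55 (outside (0, 60))
Valid solutions in (0, 60): {41.09, 57.09} minutes.
The first occurrence is t = 41.09 minutes.
The hands form a 44-degree angle at 41.09 minutes past 9:00.

Final answer: 41.09 minutes past 9:00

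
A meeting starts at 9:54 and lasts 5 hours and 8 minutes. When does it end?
Starting time: 9:54
Adding 8 minutes to 54 minutes: 54 + 8 = 62 minutes = 1 hour and 2 minutes
Adding 5 hours: 9 + 5 + 1 (carry) = 15 - 12 = 3
Final time: 3:02

Final answer: 3:02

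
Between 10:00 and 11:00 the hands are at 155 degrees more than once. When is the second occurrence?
At t minutes past 10:00, the hour hand is at 30 x 10 + 0.5t degrees and the minute hand is at 6t degrees.
The smaller angle between them is 155 degrees when |30H - 5.5t| = 155 or |30H - 5.5t| = 205.
With H = 10, solve 30 x 10 - 5.5t = +/- target for each target:
  t = (30 x 10 - 155) / 5.5 = 26.36
  t = (30 x 10 + 155) / 5.5 = 82.73 (outside (0, 60))
  t = (30 x 10 - 205) / 5.5 = 17.27
  t = (30 x 10 + 205) / 5.5 = 91.82 (outside (0, 60))
Valid solutions in (0, 60): {17.27, 26.36} minutes.
The second occurrence is t = 26.36 minutes.
The hands form a 155-degree angle at 26.36 minutes past 10:00.

Final answer: 26.36 minutes past 10:00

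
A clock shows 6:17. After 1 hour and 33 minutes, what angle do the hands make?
First find the time 1 hour and 33 minutes after 6:17.
Total minutes: 6 x 60 + 17 + 1 x 60 + 33 = 470.
470 mod 720 = 470 minutes = 7:50.
Now compute the angle at 7:50:
Hour hand: 7 x 30 + 50 x 0.5 = 235 degrees
Minute hand: 50 x 6 = 300 degrees
Difference: |235 - 300| = 65 degrees
The angle is 65 degrees

Final answer: 65 degrees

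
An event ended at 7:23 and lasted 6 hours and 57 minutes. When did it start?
Starting time: 7:23 = 443 total minutes past 12:00
Subtracting: 6 hours and 57 minutes = 417 minutes
443 - 417 = 26 minutes
= 26 minutes past 12:00 = 12:26

Final answer: 12:26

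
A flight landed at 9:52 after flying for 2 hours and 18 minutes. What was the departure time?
Starting time: 9:52 = 592 total minutes past 12:00
Subtracting: 2 hours and 18 minutes = 138 minutes
592 - 138 = 454 minutes
= 7 hours and 34 minutes past 12:00 = 7:34

Final answer: 7:34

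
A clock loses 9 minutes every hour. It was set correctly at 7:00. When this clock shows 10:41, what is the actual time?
For every 60 true minutes, the faulty clock advances 51 minutes, so 1 faulty-clock minute corresponds to 60/51 true minutes.
From 7:00 to 10:41 on the faulty dial is 221 minutes.
True elapsed: 221 x 60/51 = 260 minutes = 4 hours and 20 minutes.
True time: 7:00 + 4 hours and 20 minutes = 11:20.

Final answer: 11:20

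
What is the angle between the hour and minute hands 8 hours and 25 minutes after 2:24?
First find the time 8 hours and 25 minutes after 2:24.
Total minutes: 2 x 60 + 24 + 8 x 60 + 25 = 649.
649 mod 720 = 649 minutes = 10:49.
Now compute the angle at 10:49:
Hour hand: 10 x 30 + 49 x 0.5 = 324.5 degrees
Minute hand: 49 x 6 = 294 degrees
Difference: |324.5 - 294| = 30.5 degrees
The angle is 30.5 degrees

Final answer: 30.5 degrees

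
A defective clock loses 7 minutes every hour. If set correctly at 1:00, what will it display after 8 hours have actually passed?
For every 60 true minutes, the faulty clock advances 60 - 7 = 53 minutes.
True elapsed: 8 hours = 480 minutes.
Faulty clock advances: 480 x 53/60 = 424 minutes (drift: 56 minutes behind).
Shown time: 1:00 + 424 minutes = 8:04.

Final answer: 8:04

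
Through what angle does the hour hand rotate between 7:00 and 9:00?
The hour hand moves 0.5 degrees per minute.
Time elapsed: 9:00 - 7:00 = 120 minutes
Angular displacement: 120 x 0.5 = 60 degrees

Final answer: 60 degrees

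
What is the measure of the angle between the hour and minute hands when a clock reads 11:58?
Hour hand position: 11 x 30 + 58 x 0.5 = 359 degrees
Minute hand position: 58 x 6 = 348 degrees
Difference: |359 - 348| = 11 degrees
The angle between the hands is 11 degrees

Final answer: 11 degrees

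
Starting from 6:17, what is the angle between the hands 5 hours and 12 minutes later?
First find the time 5 hours and 12 minutes after 6:17.
Total minutes: 6 x 60 + 17 + 5 x 60 + 12 = 689.
689 mod 720 = 689 minutes = 11:29.
Now compute the angle at 11:29:
Hour hand: 11 x 30 + 29 x 0.5 = 344.5 degrees
Minute hand: 29 x 6 = 174 degrees
Difference: |344.5 - 174| = 170.5 degrees
The angle is 170.5 degrees

Final answer: 170.5 degrees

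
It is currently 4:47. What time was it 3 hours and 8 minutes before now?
Starting time: 4:47 = 287 total minutes past 12:00
Subtracting: 3 hours and 8 minutes = 188 minutes
287 - 188 = 99 minutes
= 1 hour and 39 minutes past 12:00 = 1:39

Final answer: 1:39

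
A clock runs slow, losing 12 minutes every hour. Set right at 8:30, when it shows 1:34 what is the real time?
For every 60 true minutes, the faulty clock advances 48 minutes, so 1 faulty-clock minute corresponds to 60/48 true minutes.
From 8:30 to 1:34 on the faulty dial is 304 minutes.
True elapsed: 304 x 60/48 = 380 minutes = 6 hours and 20 minutes.
True time: 8:30 + 6 hours and 20 minutes = 2:50.

Final answer: 2:50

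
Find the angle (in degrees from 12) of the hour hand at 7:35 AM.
The hour hand moves 30 degrees per hour and 0.5 degrees per minute.
At 7:35: (7) x 30 + 35 x 0.5 = 210 + 17.5 = 227.5 degrees

Final answer: 227.5 degrees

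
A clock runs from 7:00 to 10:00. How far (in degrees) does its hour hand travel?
The hour hand moves 0.5 degrees per minute.
Time elapsed: 10:00 - 7:00 = 180 minutes
Angular displacement: 180 x 0.5 = 90 degrees

Final answer: 90 degrees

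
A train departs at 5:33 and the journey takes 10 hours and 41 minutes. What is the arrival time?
Starting time: 5:33
Adding 41 minutes to 33 minutes: 33 + 41 = 74 minutes = 1 hour and 14 minutes
Adding 10 hours: 5 + 10 + 1 (carry) = 16 - 12 = 4
Final time: 4:14

Final answer: 4:14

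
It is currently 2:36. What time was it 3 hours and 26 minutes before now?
Starting time: 2:36 = 156 total minutes past 12:00
Subtracting: 3 hours and 26 minutes = 206 minutes
156 - 206 = -50 (negative, add 12 hours = 720) = 670 minutes
= 11 hours and 10 minutes past 12:00 = 11:10

Final answer: 11:10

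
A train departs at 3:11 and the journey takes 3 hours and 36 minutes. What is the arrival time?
Starting time: 3:11
Adding 36 minutes to 11 minutes: 11 + 36 = 47 minutes
Adding 3 hours: 3 + 3 = 6
Final time: 6:47

Final answer: 6:47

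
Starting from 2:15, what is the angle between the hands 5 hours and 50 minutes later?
First find the time 5 hours and 50 minutes after 2:15.
Total minutes: 2 x 60 + 15 + 5 x 60 + 50 = 485.
485 mod 720 = 485 minutes = 8:05.
Now compute the angle at 8:05:
Hour hand: 8 x 30 + 5 x 0.5 = 242.5 degrees
Minute hand: 5 x 6 = 30 degrees
Difference: |242.5 - 30| = 212.5 degrees
Smaller angle: 360 - 212.5 = 147.5 degrees

Final answer: 147.5 degrees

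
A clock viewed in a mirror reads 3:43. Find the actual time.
Reflection across the vertical (12-6) axis maps a hand at angle A degrees to (360 - A) degrees, which sends a reading of T minutes past 12:00 to (720 - T) minutes past 12:00.
Mirror reads 3:43 = 223 minutes past 12:00.
Actual time: (720 - 223) mod 720 = 497 minutes = 8:17.

Final answer: 8:17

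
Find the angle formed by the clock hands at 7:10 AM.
Hour hand position: 7 x 30 + 10 x 0.5 = 215 degrees
Minute hand position: 10 x 6 = 60 degrees
Difference: |215 - 60| = 155 degrees
The angle between the hands is 155 degrees

Final answer: 155 degrees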